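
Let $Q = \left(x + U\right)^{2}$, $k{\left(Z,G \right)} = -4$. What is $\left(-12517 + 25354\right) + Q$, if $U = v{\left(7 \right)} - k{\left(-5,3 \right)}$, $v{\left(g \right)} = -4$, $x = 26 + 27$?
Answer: $15646$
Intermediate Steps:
$x = 53$
$U = 0$ ($U = -4 - -4 = -4 + 4 = 0$)
$Q = 2809$ ($Q = \left(53 + 0\right)^{2} = 53^{2} = 2809$)
$\left(-12517 + 25354\right) + Q = \left(-12517 + 25354\right) + 2809 = 12837 + 2809 = 15646$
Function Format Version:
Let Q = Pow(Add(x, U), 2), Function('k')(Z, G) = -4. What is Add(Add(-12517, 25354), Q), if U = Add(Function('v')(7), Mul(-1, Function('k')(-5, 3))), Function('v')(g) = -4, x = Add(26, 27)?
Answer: 15646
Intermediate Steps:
x = 53
U = 0 (U = Add(-4, Mul(-1, -4)) = Add(-4, 4) = 0)
Q = 2809 (Q = Pow(Add(53, 0), 2) = Pow(53, 2) = 2809)
Add(Add(-12517, 25354), Q) = Add(Add(-12517, 25354), 2809) = Add(12837, 2809) = 15646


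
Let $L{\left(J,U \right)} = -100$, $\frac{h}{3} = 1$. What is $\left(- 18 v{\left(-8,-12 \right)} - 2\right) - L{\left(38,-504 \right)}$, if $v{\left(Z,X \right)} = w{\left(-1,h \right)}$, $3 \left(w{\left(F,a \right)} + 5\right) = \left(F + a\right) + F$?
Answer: $182$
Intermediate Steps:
$h = 3$ ($h = 3 \cdot 1 = 3$)
$w{\left(F,a \right)} = -5 + \frac{a}{3} + \frac{2 F}{3}$ ($w{\left(F,a \right)} = -5 + \frac{\left(F + a\right) + F}{3} = -5 + \frac{a + 2 F}{3} = -5 + \left(\frac{a}{3} + \frac{2 F}{3}\right) = -5 + \frac{a}{3} + \frac{2 F}{3}$)
$v{\left(Z,X \right)} = - \frac{14}{3}$ ($v{\left(Z,X \right)} = -5 + \frac{1}{3} \cdot 3 + \frac{2}{3} \left(-1\right) = -5 + 1 - \frac{2}{3} = - \frac{14}{3}$)
$\left(- 18 v{\left(-8,-12 \right)} - 2\right) - L{\left(38,-504 \right)} = \left(\left(-18\right) \left(- \frac{14}{3}\right) - 2\right) - -100 = \left(84 - 2\right) + 100 = 82 + 100 = 182$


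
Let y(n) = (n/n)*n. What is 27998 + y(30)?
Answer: 28028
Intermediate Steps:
y(n) = n (y(n) = 1*n = n)
27998 + y(30) = 27998 + 30 = 28028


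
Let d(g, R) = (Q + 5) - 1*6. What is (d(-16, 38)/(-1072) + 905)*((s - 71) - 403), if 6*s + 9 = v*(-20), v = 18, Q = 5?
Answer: -259759269/536 ≈ -4.8463e+5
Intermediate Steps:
d(g, R) = 4 (d(g, R) = (5 + 5) - 1*6 = 10 - 6 = 4)
s = -123/2 (s = -3/2 + (18*(-20))/6 = -3/2 + (1/6)*(-360) = -3/2 - 60 = -123/2 ≈ -61.500)
(d(-16, 38)/(-1072) + 905)*((s - 71) - 403) = (4/(-1072) + 905)*((-123/2 - 71) - 403) = (4*(-1/1072) + 905)*(-265/2 - 403) = (-1/268 + 905)*(-1071/2) = (242539/268)*(-1071/2) = -259759269/536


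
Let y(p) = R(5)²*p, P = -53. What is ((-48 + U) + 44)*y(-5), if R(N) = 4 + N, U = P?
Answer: 23085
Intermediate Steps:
U = -53
y(p) = 81*p (y(p) = (4 + 5)²*p = 9²*p = 81*p)
((-48 + U) + 44)*y(-5) = ((-48 - 53) + 44)*(81*(-5)) = (-101 + 44)*(-405) = -57*(-405) = 23085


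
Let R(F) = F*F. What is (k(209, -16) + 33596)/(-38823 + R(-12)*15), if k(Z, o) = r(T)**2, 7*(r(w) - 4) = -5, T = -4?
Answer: -49901/54439 ≈ -0.91664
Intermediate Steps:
r(w) = 23/7 (r(w) = 4 + (1/7)*(-5) = 4 - 5/7 = 23/7)
R(F) = F**2
k(Z, o) = 529/49 (k(Z, o) = (23/7)**2 = 529/49)
(k(209, -16) + 33596)/(-38823 + R(-12)*15) = (529/49 + 33596)/(-38823 + (-12)**2*15) = 1646733/(49*(-38823 + 144*15)) = 1646733/(49*(-38823 + 2160)) = (1646733/49)/(-36663) = (1646733/49)*(-1/36663) = -49901/54439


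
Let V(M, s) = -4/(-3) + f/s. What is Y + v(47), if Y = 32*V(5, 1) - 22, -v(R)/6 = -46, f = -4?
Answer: 506/3 ≈ 168.67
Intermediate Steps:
V(M, s) = 4/3 - 4/s (V(M, s) = -4/(-3) - 4/s = -4*(-⅓) - 4/s = 4/3 - 4/s)
v(R) = 276 (v(R) = -6*(-46) = 276)
Y = -322/3 (Y = 32*(4/3 - 4/1) - 22 = 32*(4/3 - 4*1) - 22 = 32*(4/3 - 4) - 22 = 32*(-8/3) - 22 = -256/3 - 22 = -322/3 ≈ -107.33)
Y + v(47) = -322/3 + 276 = 506/3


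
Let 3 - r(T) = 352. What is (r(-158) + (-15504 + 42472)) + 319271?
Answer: 345890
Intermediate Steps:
r(T) = -349 (r(T) = 3 - 1*352 = 3 - 352 = -349)
(r(-158) + (-15504 + 42472)) + 319271 = (-349 + (-15504 + 42472)) + 319271 = (-349 + 26968) + 319271 = 26619 + 319271 = 345890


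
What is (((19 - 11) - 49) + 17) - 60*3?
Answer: -204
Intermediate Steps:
(((19 - 11) - 49) + 17) - 60*3 = ((8 - 49) + 17) - 180 = (-41 + 17) - 180 = -24 - 180 = -204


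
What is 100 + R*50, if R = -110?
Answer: -5400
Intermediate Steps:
100 + R*50 = 100 - 110*50 = 100 - 5500 = -5400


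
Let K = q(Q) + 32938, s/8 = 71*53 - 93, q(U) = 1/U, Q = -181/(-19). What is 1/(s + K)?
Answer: 181/11275957 ≈ 1.6052e-5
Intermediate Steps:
Q = 181/19 (Q = -181*(-1/19) = 181/19 ≈ 9.5263)
s = 29360 (s = 8*(71*53 - 93) = 8*(3763 - 93) = 8*3670 = 29360)
K = 5961797/181 (K = 1/(181/19) + 32938 = 19/181 + 32938 = 5961797/181 ≈ 32938.)
1/(s + K) = 1/(29360 + 5961797/181) = 1/(11275957/181) = 181/11275957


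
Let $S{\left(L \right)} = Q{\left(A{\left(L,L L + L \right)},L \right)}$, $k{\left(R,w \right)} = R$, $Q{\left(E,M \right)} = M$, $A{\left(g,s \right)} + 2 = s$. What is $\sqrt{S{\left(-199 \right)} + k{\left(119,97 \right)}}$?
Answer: $4 i \sqrt{5} \approx 8.9443 i$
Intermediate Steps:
$A{\left(g,s \right)} = -2 + s$
$S{\left(L \right)} = L$
$\sqrt{S{\left(-199 \right)} + k{\left(119,97 \right)}} = \sqrt{-199 + 119} = \sqrt{-80} = 4 i \sqrt{5}$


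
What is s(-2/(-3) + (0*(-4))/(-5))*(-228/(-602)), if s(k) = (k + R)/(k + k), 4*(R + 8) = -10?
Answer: -3363/1204 ≈ -2.7932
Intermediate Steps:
R = -21/2 (R = -8 + (¼)*(-10) = -8 - 5/2 = -21/2 ≈ -10.500)
s(k) = (-21/2 + k)/(2*k) (s(k) = (k - 21/2)/(k + k) = (-21/2 + k)/((2*k)) = (-21/2 + k)*(1/(2*k)) = (-21/2 + k)/(2*k))
s(-2/(-3) + (0*(-4))/(-5))*(-228/(-602)) = ((-21 + 2*(-2/(-3) + (0*(-4))/(-5)))/(4*(-2/(-3) + (0*(-4))/(-5))))*(-228/(-602)) = ((-21 + 2*(-2*(-⅓) + 0*(-⅕)))/(4*(-2*(-⅓) + 0*(-⅕))))*(-228*(-1/602)) = ((-21 + 2*(⅔ + 0))/(4*(⅔ + 0)))*(114/301) = ((-21 + 2*(⅔))/(4*(⅔)))*(114/301) = ((¼)*(3/2)*(-21 + 4/3))*(114/301) = ((¼)*(3/2)*(-59/3))*(114/301) = -59/8*114/301 = -3363/1204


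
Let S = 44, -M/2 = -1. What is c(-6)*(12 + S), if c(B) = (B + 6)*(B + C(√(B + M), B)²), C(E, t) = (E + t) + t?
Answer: 0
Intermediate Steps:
M = 2 (M = -2*(-1) = 2)
C(E, t) = E + 2*t
c(B) = (6 + B)*(B + (√(2 + B) + 2*B)²) (c(B) = (B + 6)*(B + (√(B + 2) + 2*B)²) = (6 + B)*(B + (√(2 + B) + 2*B)²))
c(-6)*(12 + S) = ((-6)² + 6*(-6) + 6*(√(2 - 6) + 2*(-6))² - 6*(√(2 - 6) + 2*(-6))²)*(12 + 44) = (36 - 36 + 6*(√(-4) - 12)² - 6*(√(-4) - 12)²)*56 = (36 - 36 + 6*(2*I - 12)² - 6*(2*I - 12)²)*56 = (36 - 36 + 6*(-12 + 2*I)² - 6*(-12 + 2*I)²)*56 = 0*56 = 0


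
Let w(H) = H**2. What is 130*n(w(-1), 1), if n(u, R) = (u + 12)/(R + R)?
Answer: 845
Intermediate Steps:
n(u, R) = (12 + u)/(2*R) (n(u, R) = (12 + u)/((2*R)) = (12 + u)*(1/(2*R)) = (12 + u)/(2*R))
130*n(w(-1), 1) = 130*((1/2)*(12 + (-1)**2)/1) = 130*((1/2)*1*(12 + 1)) = 130*((1/2)*1*13) = 130*(13/2) = 845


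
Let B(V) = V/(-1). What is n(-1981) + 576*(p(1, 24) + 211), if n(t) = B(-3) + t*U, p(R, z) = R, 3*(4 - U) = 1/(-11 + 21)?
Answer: 3427711/30 ≈ 1.1426e+5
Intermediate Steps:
U = 119/30 (U = 4 - 1/(3*(-11 + 21)) = 4 - ⅓/10 = 4 - ⅓*⅒ = 4 - 1/30 = 119/30 ≈ 3.9667)
B(V) = -V (B(V) = V*(-1) = -V)
n(t) = 3 + 119*t/30 (n(t) = -1*(-3) + t*(119/30) = 3 + 119*t/30)
n(-1981) + 576*(p(1, 24) + 211) = (3 + (119/30)*(-1981)) + 576*(1 + 211) = (3 - 235739/30) + 576*212 = -235649/30 + 122112 = 3427711/30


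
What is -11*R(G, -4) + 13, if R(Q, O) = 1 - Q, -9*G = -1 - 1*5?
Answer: 28/3 ≈ 9.3333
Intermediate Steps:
G = 2/3 (G = -(-1 - 1*5)/9 = -(-1 - 5)/9 = -1/9*(-6) = 2/3 ≈ 0.66667)
-11*R(G, -4) + 13 = -11*(1 - 1*2/3) + 13 = -11*(1 - 2/3) + 13 = -11*1/3 + 13 = -11/3 + 13 = 28/3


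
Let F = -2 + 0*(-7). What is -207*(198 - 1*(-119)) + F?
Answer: -65621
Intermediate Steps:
F = -2 (F = -2 + 0 = -2)
-207*(198 - 1*(-119)) + F = -207*(198 - 1*(-119)) - 2 = -207*(198 + 119) - 2 = -207*317 - 2 = -65619 - 2 = -65621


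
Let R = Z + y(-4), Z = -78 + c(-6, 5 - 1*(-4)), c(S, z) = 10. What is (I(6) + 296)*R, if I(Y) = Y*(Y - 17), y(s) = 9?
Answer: -13570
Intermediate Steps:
Z = -68 (Z = -78 + 10 = -68)
I(Y) = Y*(-17 + Y)
R = -59 (R = -68 + 9 = -59)
(I(6) + 296)*R = (6*(-17 + 6) + 296)*(-59) = (6*(-11) + 296)*(-59) = (-66 + 296)*(-59) = 230*(-59) = -13570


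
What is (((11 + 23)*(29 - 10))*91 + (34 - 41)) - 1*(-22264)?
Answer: 81043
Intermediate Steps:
(((11 + 23)*(29 - 10))*91 + (34 - 41)) - 1*(-22264) = ((34*19)*91 - 7) + 22264 = (646*91 - 7) + 22264 = (58786 - 7) + 22264 = 58779 + 22264 = 81043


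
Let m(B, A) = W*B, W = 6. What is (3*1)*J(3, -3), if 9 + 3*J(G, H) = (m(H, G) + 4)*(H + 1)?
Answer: 19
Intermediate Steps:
m(B, A) = 6*B
J(G, H) = -3 + (1 + H)*(4 + 6*H)/3 (J(G, H) = -3 + ((6*H + 4)*(H + 1))/3 = -3 + ((4 + 6*H)*(1 + H))/3 = -3 + ((1 + H)*(4 + 6*H))/3 = -3 + (1 + H)*(4 + 6*H)/3)
(3*1)*J(3, -3) = (3*1)*(-5/3 + 2*(-3)² + (10/3)*(-3)) = 3*(-5/3 + 2*9 - 10) = 3*(-5/3 + 18 - 10) = 3*(19/3) = 19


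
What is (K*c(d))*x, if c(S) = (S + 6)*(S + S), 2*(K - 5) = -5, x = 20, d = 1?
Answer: 700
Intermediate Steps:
K = 5/2 (K = 5 + (1/2)*(-5) = 5 - 5/2 = 5/2 ≈ 2.5000)
c(S) = 2*S*(6 + S) (c(S) = (6 + S)*(2*S) = 2*S*(6 + S))
(K*c(d))*x = (5*(2*1*(6 + 1))/2)*20 = (5*(2*1*7)/2)*20 = ((5/2)*14)*20 = 35*20 = 700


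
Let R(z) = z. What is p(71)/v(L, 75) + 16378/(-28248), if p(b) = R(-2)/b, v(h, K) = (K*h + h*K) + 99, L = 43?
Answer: -1269247093/2189121132 ≈ -0.57980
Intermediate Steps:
v(h, K) = 99 + 2*K*h (v(h, K) = (K*h + K*h) + 99 = 2*K*h + 99 = 99 + 2*K*h)
p(b) = -2/b
p(71)/v(L, 75) + 16378/(-28248) = (-2/71)/(99 + 2*75*43) + 16378/(-28248) = (-2*1/71)/(99 + 6450) + 16378*(-1/28248) = -2/71/6549 - 8189/14124 = -2/71*1/6549 - 8189/14124 = -2/464979 - 8189/14124 = -1269247093/2189121132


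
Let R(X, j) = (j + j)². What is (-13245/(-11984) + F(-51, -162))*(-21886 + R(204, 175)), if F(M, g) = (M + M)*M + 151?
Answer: 3227878074279/5992 ≈ 5.3870e+8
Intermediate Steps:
R(X, j) = 4*j² (R(X, j) = (2*j)² = 4*j²)
F(M, g) = 151 + 2*M² (F(M, g) = (2*M)*M + 151 = 2*M² + 151 = 151 + 2*M²)
(-13245/(-11984) + F(-51, -162))*(-21886 + R(204, 175)) = (-13245/(-11984) + (151 + 2*(-51)²))*(-21886 + 4*175²) = (-13245*(-1/11984) + (151 + 2*2601))*(-21886 + 4*30625) = (13245/11984 + (151 + 5202))*(-21886 + 122500) = (13245/11984 + 5353)*100614 = (64163597/11984)*100614 = 3227878074279/5992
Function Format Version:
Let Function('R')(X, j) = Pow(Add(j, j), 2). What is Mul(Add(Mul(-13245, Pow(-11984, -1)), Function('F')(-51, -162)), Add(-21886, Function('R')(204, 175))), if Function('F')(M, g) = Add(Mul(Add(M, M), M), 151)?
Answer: Rational(3227878074279, 5992) ≈ 5.3870e+8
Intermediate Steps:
Function('R')(X, j) = Mul(4, Pow(j, 2)) (Function('R')(X, j) = Pow(Mul(2, j), 2) = Mul(4, Pow(j, 2)))
Function('F')(M, g) = Add(151, Mul(2, Pow(M, 2))) (Function('F')(M, g) = Add(Mul(Mul(2, M), M), 151) = Add(Mul(2, Pow(M, 2)), 151) = Add(151, Mul(2, Pow(M, 2))))
Mul(Add(Mul(-13245, Pow(-11984, -1)), Function('F')(-51, -162)), Add(-21886, Function('R')(204, 175))) = Mul(Add(Mul(-13245, Pow(-11984, -1)), Add(151, Mul(2, Pow(-51, 2)))), Add(-21886, Mul(4, Pow(175, 2)))) = Mul(Add(Mul(-13245, Rational(-1, 11984)), Add(151, Mul(2, 2601))), Add(-21886, Mul(4, 30625))) = Mul(Add(Rational(13245, 11984), Add(151, 5202)), Add(-21886, 122500)) = Mul(Add(Rational(13245, 11984), 5353), 100614) = Mul(Rational(64163597, 11984), 100614) = Rational(3227878074279, 5992)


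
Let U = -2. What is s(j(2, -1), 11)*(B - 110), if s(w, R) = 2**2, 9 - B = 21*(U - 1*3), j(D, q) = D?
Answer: 16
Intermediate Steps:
B = 114 (B = 9 - 21*(-2 - 1*3) = 9 - 21*(-2 - 3) = 9 - 21*(-5) = 9 - 1*(-105) = 9 + 105 = 114)
s(w, R) = 4
s(j(2, -1), 11)*(B - 110) = 4*(114 - 110) = 4*4 = 16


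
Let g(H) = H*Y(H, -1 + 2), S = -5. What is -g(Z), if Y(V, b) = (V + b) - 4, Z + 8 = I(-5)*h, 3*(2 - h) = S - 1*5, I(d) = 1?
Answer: -136/9 ≈ -15.111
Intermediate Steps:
h = 16/3 (h = 2 - (-5 - 1*5)/3 = 2 - (-5 - 5)/3 = 2 - 1/3*(-10) = 2 + 10/3 = 16/3 ≈ 5.3333)
Z = -8/3 (Z = -8 + 1*(16/3) = -8 + 16/3 = -8/3 ≈ -2.6667)
Y(V, b) = -4 + V + b
g(H) = H*(-3 + H) (g(H) = H*(-4 + H + (-1 + 2)) = H*(-4 + H + 1) = H*(-3 + H))
-g(Z) = -(-8)*(-3 - 8/3)/3 = -(-8)*(-17)/(3*3) = -1*136/9 = -136/9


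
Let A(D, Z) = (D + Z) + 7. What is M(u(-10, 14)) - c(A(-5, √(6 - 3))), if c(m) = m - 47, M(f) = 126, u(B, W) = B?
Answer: 171 - √3 ≈ 169.27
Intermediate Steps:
A(D, Z) = 7 + D + Z
c(m) = -47 + m
M(u(-10, 14)) - c(A(-5, √(6 - 3))) = 126 - (-47 + (7 - 5 + √(6 - 3))) = 126 - (-47 + (7 - 5 + √3)) = 126 - (-47 + (2 + √3)) = 126 - (-45 + √3) = 126 + (45 - √3) = 171 - √3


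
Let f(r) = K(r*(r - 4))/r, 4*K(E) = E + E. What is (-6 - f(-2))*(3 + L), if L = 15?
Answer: -54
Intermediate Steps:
K(E) = E/2 (K(E) = (E + E)/4 = (2*E)/4 = E/2)
f(r) = -2 + r/2 (f(r) = ((r*(r - 4))/2)/r = ((r*(-4 + r))/2)/r = (r*(-4 + r)/2)/r = -2 + r/2)
(-6 - f(-2))*(3 + L) = (-6 - (-2 + (1/2)*(-2)))*(3 + 15) = (-6 - (-2 - 1))*18 = (-6 - 1*(-3))*18 = (-6 + 3)*18 = -3*18 = -54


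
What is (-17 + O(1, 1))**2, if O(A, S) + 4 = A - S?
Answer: 441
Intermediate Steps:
O(A, S) = -4 + A - S (O(A, S) = -4 + (A - S) = -4 + A - S)
(-17 + O(1, 1))**2 = (-17 + (-4 + 1 - 1*1))**2 = (-17 + (-4 + 1 - 1))**2 = (-17 - 4)**2 = (-21)**2 = 441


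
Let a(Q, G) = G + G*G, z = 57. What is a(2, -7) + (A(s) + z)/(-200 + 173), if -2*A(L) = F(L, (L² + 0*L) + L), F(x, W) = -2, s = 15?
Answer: 1076/27 ≈ 39.852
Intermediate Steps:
A(L) = 1 (A(L) = -½*(-2) = 1)
a(Q, G) = G + G²
a(2, -7) + (A(s) + z)/(-200 + 173) = -7*(1 - 7) + (1 + 57)/(-200 + 173) = -7*(-6) + 58/(-27) = 42 + 58*(-1/27) = 42 - 58/27 = 1076/27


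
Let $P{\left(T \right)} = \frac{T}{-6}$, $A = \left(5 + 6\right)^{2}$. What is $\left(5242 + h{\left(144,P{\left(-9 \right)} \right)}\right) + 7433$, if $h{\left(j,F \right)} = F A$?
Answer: $\frac{25713}{2} \approx 12857.0$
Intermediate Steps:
$A = 121$ ($A = 11^{2} = 121$)
$P{\left(T \right)} = - \frac{T}{6}$ ($P{\left(T \right)} = T \left(- \frac{1}{6}\right) = - \frac{T}{6}$)
$h{\left(j,F \right)} = 121 F$ ($h{\left(j,F \right)} = F 121 = 121 F$)
$\left(5242 + h{\left(144,P{\left(-9 \right)} \right)}\right) + 7433 = \left(5242 + 121 \left(\left(- \frac{1}{6}\right) \left(-9\right)\right)\right) + 7433 = \left(5242 + 121 \cdot \frac{3}{2}\right) + 7433 = \left(5242 + \frac{363}{2}\right) + 7433 = \frac{10847}{2} + 7433 = \frac{25713}{2}$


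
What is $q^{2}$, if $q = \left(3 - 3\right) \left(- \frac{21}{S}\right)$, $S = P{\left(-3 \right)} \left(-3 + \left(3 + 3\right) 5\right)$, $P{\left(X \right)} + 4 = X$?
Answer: $0$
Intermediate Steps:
$P{\left(X \right)} = -4 + X$
$S = -189$ ($S = \left(-4 - 3\right) \left(-3 + \left(3 + 3\right) 5\right) = - 7 \left(-3 + 6 \cdot 5\right) = - 7 \left(-3 + 30\right) = \left(-7\right) 27 = -189$)
$q = 0$ ($q = \left(3 - 3\right) \left(- \frac{21}{-189}\right) = 0 \left(\left(-21\right) \left(- \frac{1}{189}\right)\right) = 0 \cdot \frac{1}{9} = 0$)
$q^{2} = 0^{2} = 0$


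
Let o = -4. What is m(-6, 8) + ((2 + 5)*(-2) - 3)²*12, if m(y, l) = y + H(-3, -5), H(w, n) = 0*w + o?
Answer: 3458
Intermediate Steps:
H(w, n) = -4 (H(w, n) = 0*w - 4 = 0 - 4 = -4)
m(y, l) = -4 + y (m(y, l) = y - 4 = -4 + y)
m(-6, 8) + ((2 + 5)*(-2) - 3)²*12 = (-4 - 6) + ((2 + 5)*(-2) - 3)²*12 = -10 + (7*(-2) - 3)²*12 = -10 + (-14 - 3)²*12 = -10 + (-17)²*12 = -10 + 289*12 = -10 + 3468 = 3458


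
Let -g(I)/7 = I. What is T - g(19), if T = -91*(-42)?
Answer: 3955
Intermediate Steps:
g(I) = -7*I
T = 3822
T - g(19) = 3822 - (-7)*19 = 3822 - 1*(-133) = 3822 + 133 = 3955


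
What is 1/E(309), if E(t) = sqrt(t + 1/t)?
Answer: sqrt(29503938)/95482 ≈ 0.056888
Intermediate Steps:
1/E(309) = 1/(sqrt(309 + 1/309)) = 1/(sqrt(95482/309)) = 1/(sqrt(29503938)/309) = sqrt(29503938)/95482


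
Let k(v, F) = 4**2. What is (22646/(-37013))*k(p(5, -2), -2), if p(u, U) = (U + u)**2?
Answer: -362336/37013 ≈ -9.7894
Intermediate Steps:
k(v, F) = 16
(22646/(-37013))*k(p(5, -2), -2) = (22646/(-37013))*16 = (22646*(-1/37013))*16 = -22646/37013*16 = -362336/37013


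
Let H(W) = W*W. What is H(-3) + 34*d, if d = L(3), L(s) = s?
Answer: 111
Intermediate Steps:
H(W) = W²
d = 3
H(-3) + 34*d = (-3)² + 34*3 = 9 + 102 = 111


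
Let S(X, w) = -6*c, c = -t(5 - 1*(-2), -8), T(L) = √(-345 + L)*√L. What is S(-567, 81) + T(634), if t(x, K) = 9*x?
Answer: 378 + 17*√634 ≈ 806.05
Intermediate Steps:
T(L) = √L*√(-345 + L)
c = -63 (c = -9*(5 - 1*(-2)) = -9*(5 + 2) = -9*7 = -1*63 = -63)
S(X, w) = 378 (S(X, w) = -6*(-63) = 378)
S(-567, 81) + T(634) = 378 + √634*√(-345 + 634) = 378 + √634*√289 = 378 + √634*17 = 378 + 17*√634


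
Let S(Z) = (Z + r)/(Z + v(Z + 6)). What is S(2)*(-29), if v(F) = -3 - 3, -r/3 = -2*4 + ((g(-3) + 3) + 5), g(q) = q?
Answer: 319/4 ≈ 79.750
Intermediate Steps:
r = 9 (r = -3*(-2*4 + ((-3 + 3) + 5)) = -3*(-8 + (0 + 5)) = -3*(-8 + 5) = -3*(-3) = 9)
v(F) = -6
S(Z) = (9 + Z)/(-6 + Z) (S(Z) = (Z + 9)/(Z - 6) = (9 + Z)/(-6 + Z))
S(2)*(-29) = ((9 + 2)/(-6 + 2))*(-29) = (11/(-4))*(-29) = -¼*11*(-29) = -11/4*(-29) = 319/4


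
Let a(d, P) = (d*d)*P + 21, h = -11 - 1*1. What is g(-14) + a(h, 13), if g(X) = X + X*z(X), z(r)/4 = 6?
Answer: 1543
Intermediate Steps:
h = -12 (h = -11 - 1 = -12)
z(r) = 24 (z(r) = 4*6 = 24)
a(d, P) = 21 + P*d² (a(d, P) = d²*P + 21 = P*d² + 21 = 21 + P*d²)
g(X) = 25*X (g(X) = X + X*24 = X + 24*X = 25*X)
g(-14) + a(h, 13) = 25*(-14) + (21 + 13*(-12)²) = -350 + (21 + 13*144) = -350 + (21 + 1872) = -350 + 1893 = 1543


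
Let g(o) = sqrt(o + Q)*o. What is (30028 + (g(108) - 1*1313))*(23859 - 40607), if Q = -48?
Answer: -480918820 - 3617568*sqrt(15) ≈ -4.9493e+8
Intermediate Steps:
g(o) = o*sqrt(-48 + o) (g(o) = sqrt(o - 48)*o = sqrt(-48 + o)*o = o*sqrt(-48 + o))
(30028 + (g(108) - 1*1313))*(23859 - 40607) = (30028 + (108*sqrt(-48 + 108) - 1*1313))*(23859 - 40607) = (30028 + (108*sqrt(60) - 1313))*(-16748) = (30028 + (108*(2*sqrt(15)) - 1313))*(-16748) = (30028 + (216*sqrt(15) - 1313))*(-16748) = (30028 + (-1313 + 216*sqrt(15)))*(-16748) = (28715 + 216*sqrt(15))*(-16748) = -480918820 - 3617568*sqrt(15)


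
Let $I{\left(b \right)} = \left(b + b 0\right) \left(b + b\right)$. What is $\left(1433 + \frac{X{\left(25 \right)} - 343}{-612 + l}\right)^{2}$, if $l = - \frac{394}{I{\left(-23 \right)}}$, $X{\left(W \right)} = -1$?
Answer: $\frac{215662865560215921}{104940363025} \approx 2.0551 \cdot 10^{6}$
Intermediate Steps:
$I{\left(b \right)} = 2 b^{2}$ ($I{\left(b \right)} = \left(b + 0\right) 2 b = b 2 b = 2 b^{2}$)
$l = - \frac{197}{529}$ ($l = - \frac{394}{2 \left(-23\right)^{2}} = - \frac{394}{2 \cdot 529} = - \frac{394}{1058} = \left(-394\right) \frac{1}{1058} = - \frac{197}{529} \approx -0.3724$)
$\left(1433 + \frac{X{\left(25 \right)} - 343}{-612 + l}\right)^{2} = \left(1433 + \frac{-1 - 343}{-612 - \frac{197}{529}}\right)^{2} = \left(1433 - \frac{344}{- \frac{323945}{529}}\right)^{2} = \left(1433 - - \frac{181976}{323945}\right)^{2} = \left(1433 + \frac{181976}{323945}\right)^{2} = \left(\frac{464395161}{323945}\right)^{2} = \frac{215662865560215921}{104940363025}$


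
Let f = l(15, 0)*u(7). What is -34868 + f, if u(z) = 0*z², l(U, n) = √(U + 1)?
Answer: -34868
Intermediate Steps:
l(U, n) = √(1 + U)
u(z) = 0
f = 0 (f = √(1 + 15)*0 = √16*0 = 4*0 = 0)
-34868 + f = -34868 + 0 = -34868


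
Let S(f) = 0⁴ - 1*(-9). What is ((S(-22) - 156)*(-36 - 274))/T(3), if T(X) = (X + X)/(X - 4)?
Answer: -7595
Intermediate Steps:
S(f) = 9 (S(f) = 0 + 9 = 9)
T(X) = 2*X/(-4 + X) (T(X) = (2*X)/(-4 + X) = 2*X/(-4 + X))
((S(-22) - 156)*(-36 - 274))/T(3) = ((9 - 156)*(-36 - 274))/((2*3/(-4 + 3))) = (-147*(-310))/((2*3/(-1))) = 45570/((2*3*(-1))) = 45570/(-6) = 45570*(-⅙) = -7595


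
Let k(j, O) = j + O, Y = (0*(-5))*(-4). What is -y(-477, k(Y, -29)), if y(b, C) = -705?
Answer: 705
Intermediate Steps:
Y = 0 (Y = 0*(-4) = 0)
k(j, O) = O + j
-y(-477, k(Y, -29)) = -1*(-705) = 705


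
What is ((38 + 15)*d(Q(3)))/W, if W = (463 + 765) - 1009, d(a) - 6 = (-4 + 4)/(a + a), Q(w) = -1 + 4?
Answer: 106/73 ≈ 1.4521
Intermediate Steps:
Q(w) = 3
d(a) = 6 (d(a) = 6 + (-4 + 4)/(a + a) = 6 + 0/((2*a)) = 6 + 0*(1/(2*a)) = 6 + 0 = 6)
W = 219 (W = 1228 - 1009 = 219)
((38 + 15)*d(Q(3)))/W = ((38 + 15)*6)/219 = (53*6)*(1/219) = 318*(1/219) = 106/73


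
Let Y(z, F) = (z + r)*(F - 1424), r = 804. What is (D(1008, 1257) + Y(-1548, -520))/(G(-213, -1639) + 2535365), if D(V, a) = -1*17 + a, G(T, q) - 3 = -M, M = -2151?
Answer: 1447576/2537519 ≈ 0.57047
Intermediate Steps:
G(T, q) = 2154 (G(T, q) = 3 - 1*(-2151) = 3 + 2151 = 2154)
D(V, a) = -17 + a
Y(z, F) = (-1424 + F)*(804 + z) (Y(z, F) = (z + 804)*(F - 1424) = (804 + z)*(-1424 + F) = (-1424 + F)*(804 + z))
(D(1008, 1257) + Y(-1548, -520))/(G(-213, -1639) + 2535365) = ((-17 + 1257) + (-1144896 - 1424*(-1548) + 804*(-520) - 520*(-1548)))/(2154 + 2535365) = (1240 + (-1144896 + 2204352 - 418080 + 804960))/2537519 = (1240 + 1446336)*(1/2537519) = 1447576*(1/2537519) = 1447576/2537519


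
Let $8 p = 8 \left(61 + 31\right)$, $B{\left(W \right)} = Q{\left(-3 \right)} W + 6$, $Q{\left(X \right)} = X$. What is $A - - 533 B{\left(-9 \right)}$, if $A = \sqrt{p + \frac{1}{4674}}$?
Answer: $17589 + \frac{\sqrt{2009862066}}{4674} \approx 17599.0$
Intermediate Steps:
$B{\left(W \right)} = 6 - 3 W$ ($B{\left(W \right)} = - 3 W + 6 = 6 - 3 W$)
$p = 92$ ($p = \frac{8 \left(61 + 31\right)}{8} = \frac{8 \cdot 92}{8} = \frac{1}{8} \cdot 736 = 92$)
$A = \frac{\sqrt{2009862066}}{4674}$ ($A = \sqrt{92 + \frac{1}{4674}} = \sqrt{\frac{430009}{4674}} = \frac{\sqrt{2009862066}}{4674} \approx 9.5917$)
$A - - 533 B{\left(-9 \right)} = \frac{\sqrt{2009862066}}{4674} - - 533 \left(6 - -27\right) = \frac{\sqrt{2009862066}}{4674} - - 533 \left(6 + 27\right) = \frac{\sqrt{2009862066}}{4674} - \left(-533\right) 33 = \frac{\sqrt{2009862066}}{4674} - -17589 = \frac{\sqrt{2009862066}}{4674} + 17589 = 17589 + \frac{\sqrt{2009862066}}{4674}$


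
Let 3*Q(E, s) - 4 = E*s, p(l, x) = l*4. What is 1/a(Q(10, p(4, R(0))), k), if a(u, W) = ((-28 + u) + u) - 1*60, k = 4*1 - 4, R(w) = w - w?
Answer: 3/64 ≈ 0.046875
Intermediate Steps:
R(w) = 0
p(l, x) = 4*l
k = 0 (k = 4 - 4 = 0)
Q(E, s) = 4/3 + E*s/3 (Q(E, s) = 4/3 + (E*s)/3 = 4/3 + E*s/3)
a(u, W) = -88 + 2*u (a(u, W) = (-28 + 2*u) - 60 = -88 + 2*u)
1/a(Q(10, p(4, R(0))), k) = 1/(-88 + 2*(4/3 + (⅓)*10*(4*4))) = 1/(-88 + 2*(4/3 + (⅓)*10*16)) = 1/(-88 + 2*(4/3 + 160/3)) = 1/(-88 + 2*(164/3)) = 1/(-88 + 328/3) = 1/(64/3) = 3/64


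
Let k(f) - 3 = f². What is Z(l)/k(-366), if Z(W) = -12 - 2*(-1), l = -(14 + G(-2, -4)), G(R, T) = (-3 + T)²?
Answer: -10/133959 ≈ -7.4650e-5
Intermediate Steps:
l = -63 (l = -(14 + (-3 - 4)²) = -(14 + (-7)²) = -(14 + 49) = -1*63 = -63)
Z(W) = -10 (Z(W) = -12 + 2 = -10)
k(f) = 3 + f²
Z(l)/k(-366) = -10/(3 + (-366)²) = -10/(3 + 133956) = -10/133959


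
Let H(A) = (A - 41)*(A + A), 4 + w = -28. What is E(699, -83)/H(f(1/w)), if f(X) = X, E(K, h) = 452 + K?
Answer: 589312/1313 ≈ 448.83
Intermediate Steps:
w = -32 (w = -4 - 28 = -32)
H(A) = 2*A*(-41 + A) (H(A) = (-41 + A)*(2*A) = 2*A*(-41 + A))
E(699, -83)/H(f(1/w)) = (452 + 699)/((2*(-41 + 1/(-32))/(-32))) = 1151/((2*(-1/32)*(-41 - 1/32))) = 1151/((2*(-1/32)*(-1313/32))) = 1151/(1313/512) = 1151*(512/1313) = 589312/1313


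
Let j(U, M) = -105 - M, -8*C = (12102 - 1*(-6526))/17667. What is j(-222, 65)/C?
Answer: 6006780/4657 ≈ 1289.8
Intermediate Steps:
C = -4657/35334 (C = -(12102 - 1*(-6526))/(8*17667) = -(12102 + 6526)/(8*17667) = -4657/(2*17667) = -1/8*18628/17667 = -4657/35334 ≈ -0.13180)
j(-222, 65)/C = (-105 - 1*65)/(-4657/35334) = (-105 - 65)*(-35334/4657) = -170*(-35334/4657) = 6006780/4657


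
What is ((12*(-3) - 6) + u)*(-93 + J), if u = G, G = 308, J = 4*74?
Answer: 53998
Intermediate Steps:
J = 296
u = 308
((12*(-3) - 6) + u)*(-93 + J) = ((12*(-3) - 6) + 308)*(-93 + 296) = ((-36 - 6) + 308)*203 = (-42 + 308)*203 = 266*203 = 53998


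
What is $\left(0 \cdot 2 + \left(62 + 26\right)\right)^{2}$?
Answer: $7744$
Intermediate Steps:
$\left(0 \cdot 2 + \left(62 + 26\right)\right)^{2} = \left(0 + 88\right)^{2} = 88^{2} = 7744$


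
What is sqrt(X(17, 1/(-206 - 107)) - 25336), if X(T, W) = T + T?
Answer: I*sqrt(25302) ≈ 159.07*I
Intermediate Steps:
X(T, W) = 2*T
sqrt(X(17, 1/(-206 - 107)) - 25336) = sqrt(2*17 - 25336) = sqrt(34 - 25336) = sqrt(-25302) = I*sqrt(25302)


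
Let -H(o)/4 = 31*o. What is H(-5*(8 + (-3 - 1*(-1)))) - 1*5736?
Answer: -2016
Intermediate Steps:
H(o) = -124*o
H(-5*(8 + (-3 - 1*(-1)))) - 1*5736 = -(-620)*(8 + (-3 - 1*(-1))) - 1*5736 = -(-620)*(8 + (-3 + 1)) - 5736 = -(-620)*(8 - 2) - 5736 = -(-620)*6 - 5736 = -124*(-30) - 5736 = 3720 - 5736 = -2016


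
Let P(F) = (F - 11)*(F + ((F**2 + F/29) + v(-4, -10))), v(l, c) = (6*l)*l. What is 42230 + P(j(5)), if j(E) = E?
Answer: 1202716/29 ≈ 41473.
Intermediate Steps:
v(l, c) = 6*l**2
P(F) = (-11 + F)*(96 + F**2 + 30*F/29) (P(F) = (F - 11)*(F + ((F**2 + F/29) + 6*(-4)**2)) = (-11 + F)*(F + ((F**2 + F/29) + 6*16)) = (-11 + F)*(F + ((F**2 + F/29) + 96)) = (-11 + F)*(F + (96 + F**2 + F/29)) = (-11 + F)*(96 + F**2 + 30*F/29))
42230 + P(j(5)) = 42230 + (-1056 + 5**3 - 289/29*5**2 + (2454/29)*5) = 42230 + (-1056 + 125 - 289/29*25 + 12270/29) = 42230 + (-1056 + 125 - 7225/29 + 12270/29) = 42230 - 21954/29 = 1202716/29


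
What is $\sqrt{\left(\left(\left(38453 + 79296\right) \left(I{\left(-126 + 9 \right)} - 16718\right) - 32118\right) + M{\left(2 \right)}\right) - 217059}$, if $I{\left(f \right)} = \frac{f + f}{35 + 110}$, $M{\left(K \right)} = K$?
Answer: $\frac{i \sqrt{41397530744495}}{145} \approx 44373.0 i$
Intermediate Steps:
$I{\left(f \right)} = \frac{2 f}{145}$
$\sqrt{\left(\left(\left(38453 + 79296\right) \left(I{\left(-126 + 9 \right)} - 16718\right) - 32118\right) + M{\left(2 \right)}\right) - 217059} = \sqrt{\left(\left(\left(38453 + 79296\right) \left(\frac{2 \left(-126 + 9\right)}{145} - 16718\right) - 32118\right) + 2\right) - 217059} = \sqrt{\left(\left(117749 \left(\frac{2}{145} \left(-117\right) - 16718\right) - 32118\right) + 2\right) - 217059} = \sqrt{\left(\left(117749 \left(- \frac{234}{145} - 16718\right) - 32118\right) + 2\right) - 217059} = \sqrt{\left(\left(117749 \left(- \frac{2424344}{145}\right) - 32118\right) + 2\right) - 217059} = \sqrt{\left(\left(- \frac{285464081656}{145} - 32118\right) + 2\right) - 217059} = \sqrt{\left(- \frac{285468738766}{145} + 2\right) - 217059} = \sqrt{- \frac{285468738476}{145} - 217059} = \sqrt{- \frac{285500212031}{145}} = \frac{i \sqrt{41397530744495}}{145}$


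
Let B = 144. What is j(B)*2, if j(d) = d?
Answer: 288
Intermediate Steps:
j(B)*2 = 144*2 = 288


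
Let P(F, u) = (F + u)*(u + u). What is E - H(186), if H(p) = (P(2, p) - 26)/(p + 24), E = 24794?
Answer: 513683/21 ≈ 24461.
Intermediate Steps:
P(F, u) = 2*u*(F + u) (P(F, u) = (F + u)*(2*u) = 2*u*(F + u))
H(p) = (-26 + 2*p*(2 + p))/(24 + p) (H(p) = (2*p*(2 + p) - 26)/(p + 24) = (-26 + 2*p*(2 + p))/(24 + p))
E - H(186) = 24794 - 2*(-13 + 186*(2 + 186))/(24 + 186) = 24794 - 2*(-13 + 186*188)/210 = 24794 - 2*(-13 + 34968)/210 = 24794 - 2*34955/210 = 24794 - 1*6991/21 = 24794 - 6991/21 = 513683/21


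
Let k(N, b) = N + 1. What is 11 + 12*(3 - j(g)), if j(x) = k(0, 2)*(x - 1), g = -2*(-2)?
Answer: 11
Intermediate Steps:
g = 4
k(N, b) = 1 + N
j(x) = -1 + x (j(x) = (1 + 0)*(x - 1) = 1*(-1 + x) = -1 + x)
11 + 12*(3 - j(g)) = 11 + 12*(3 - (-1 + 4)) = 11 + 12*(3 - 1*3) = 11 + 12*(3 - 3) = 11 + 12*0 = 11 + 0 = 11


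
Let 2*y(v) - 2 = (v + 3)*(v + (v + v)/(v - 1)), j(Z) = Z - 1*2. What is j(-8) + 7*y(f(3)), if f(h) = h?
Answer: 123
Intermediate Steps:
j(Z) = -2 + Z (j(Z) = Z - 2 = -2 + Z)
y(v) = 1 + (3 + v)*(v + 2*v/(-1 + v))/2 (y(v) = 1 + ((v + 3)*(v + (v + v)/(v - 1)))/2 = 1 + ((3 + v)*(v + (2*v)/(-1 + v)))/2 = 1 + ((3 + v)*(v + 2*v/(-1 + v)))/2 = 1 + (3 + v)*(v + 2*v/(-1 + v))/2)
j(-8) + 7*y(f(3)) = (-2 - 8) + 7*((-2 + 3³ + 4*3² + 5*3)/(2*(-1 + 3))) = -10 + 7*((½)*(-2 + 27 + 4*9 + 15)/2) = -10 + 7*((½)*(½)*(-2 + 27 + 36 + 15)) = -10 + 7*((½)*(½)*76) = -10 + 7*19 = -10 + 133 = 123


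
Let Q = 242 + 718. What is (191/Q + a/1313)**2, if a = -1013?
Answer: 520846559809/1588809830400 ≈ 0.32782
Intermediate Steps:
Q = 960
(191/Q + a/1313)**2 = (191/960 - 1013/1313)**2 = (-721697/1260480)**2 = 520846559809/1588809830400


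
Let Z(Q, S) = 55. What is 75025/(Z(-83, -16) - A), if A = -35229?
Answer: 75025/35284 ≈ 2.1263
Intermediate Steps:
75025/(Z(-83, -16) - A) = 75025/(55 - 1*(-35229)) = 75025/(55 + 35229) = 75025/35284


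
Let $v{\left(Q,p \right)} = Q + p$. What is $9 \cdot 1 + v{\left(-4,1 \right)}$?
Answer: $6$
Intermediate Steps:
$9 \cdot 1 + v{\left(-4,1 \right)} = 9 \cdot 1 + \left(-4 + 1\right) = 9 - 3 = 6$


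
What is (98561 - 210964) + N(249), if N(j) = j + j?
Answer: -111905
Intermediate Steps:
N(j) = 2*j
(98561 - 210964) + N(249) = (98561 - 210964) + 2*249 = -112403 + 498 = -111905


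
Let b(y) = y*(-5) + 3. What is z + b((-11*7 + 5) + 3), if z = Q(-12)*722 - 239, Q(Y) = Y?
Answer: -8555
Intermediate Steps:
b(y) = 3 - 5*y (b(y) = -5*y + 3 = 3 - 5*y)
z = -8903 (z = -12*722 - 239 = -8664 - 239 = -8903)
z + b((-11*7 + 5) + 3) = -8903 + (3 - 5*((-11*7 + 5) + 3)) = -8903 + (3 - 5*((-77 + 5) + 3)) = -8903 + (3 - 5*(-72 + 3)) = -8903 + (3 - 5*(-69)) = -8903 + (3 + 345) = -8903 + 348 = -8555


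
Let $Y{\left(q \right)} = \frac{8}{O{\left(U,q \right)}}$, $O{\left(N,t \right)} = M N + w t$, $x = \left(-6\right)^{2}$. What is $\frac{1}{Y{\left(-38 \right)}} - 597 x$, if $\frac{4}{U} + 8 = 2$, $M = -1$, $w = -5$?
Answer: $- \frac{128809}{6} \approx -21468.0$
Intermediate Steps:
$x = 36$
$U = - \frac{2}{3}$ ($U = \frac{4}{-8 + 2} = \frac{4}{-6} = 4 \left(- \frac{1}{6}\right) = - \frac{2}{3} \approx -0.66667$)
$O{\left(N,t \right)} = - N - 5 t$
$Y{\left(q \right)} = \frac{8}{\frac{2}{3} - 5 q}$ ($Y{\left(q \right)} = \frac{8}{\left(-1\right) \left(- \frac{2}{3}\right) - 5 q} = \frac{8}{\frac{2}{3} - 5 q}$)
$\frac{1}{Y{\left(-38 \right)}} - 597 x = \frac{1}{24 \frac{1}{2 - -570}} - 21492 = \frac{1}{24 \frac{1}{2 + 570}} - 21492 = \frac{1}{24 \cdot \frac{1}{572}} - 21492 = \frac{1}{\frac{6}{143}} - 21492 = \frac{143}{6} - 21492 = - \frac{128809}{6}$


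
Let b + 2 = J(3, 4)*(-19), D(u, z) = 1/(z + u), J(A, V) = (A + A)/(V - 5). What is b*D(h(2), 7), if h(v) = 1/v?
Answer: 224/15 ≈ 14.933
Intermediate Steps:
J(A, V) = 2*A/(-5 + V) (J(A, V) = (2*A)/(-5 + V) = 2*A/(-5 + V))
D(u, z) = 1/(u + z)
b = 112 (b = -2 + (2*3/(-5 + 4))*(-19) = -2 + (2*3/(-1))*(-19) = -2 + (2*3*(-1))*(-19) = -2 - 6*(-19) = -2 + 114 = 112)
b*D(h(2), 7) = 112/(1/2 + 7) = 112/(15/2) = 112*(2/15) = 224/15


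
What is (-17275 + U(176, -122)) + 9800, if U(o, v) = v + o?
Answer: -7421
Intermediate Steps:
U(o, v) = o + v
(-17275 + U(176, -122)) + 9800 = (-17275 + (176 - 122)) + 9800 = (-17275 + 54) + 9800 = -17221 + 9800 = -7421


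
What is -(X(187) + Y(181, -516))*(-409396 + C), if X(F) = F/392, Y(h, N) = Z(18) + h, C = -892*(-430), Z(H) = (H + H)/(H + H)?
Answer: 462018729/98 ≈ 4.7145e+6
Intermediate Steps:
Z(H) = 1 (Z(H) = (2*H)/((2*H)) = (2*H)*(1/(2*H)) = 1)
C = 383560
Y(h, N) = 1 + h
X(F) = F/392 (X(F) = F*(1/392) = F/392)
-(X(187) + Y(181, -516))*(-409396 + C) = -((1/392)*187 + (1 + 181))*(-409396 + 383560) = -(187/392 + 182)*(-25836) = -71531*(-25836)/392 = -1*(-462018729/98) = 462018729/98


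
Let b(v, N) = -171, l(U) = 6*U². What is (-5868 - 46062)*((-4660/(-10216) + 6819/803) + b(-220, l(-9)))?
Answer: 8629368589665/1025431 ≈ 8.4154e+6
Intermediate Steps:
(-5868 - 46062)*((-4660/(-10216) + 6819/803) + b(-220, l(-9))) = (-5868 - 46062)*((-4660/(-10216) + 6819/803) - 171) = -51930*((-4660*(-1/10216) + 6819*(1/803)) - 171) = -51930*((1165/2554 + 6819/803) - 171) = -51930*(18351221/2050862 - 171) = -51930*(-332346181/2050862) = 8629368589665/1025431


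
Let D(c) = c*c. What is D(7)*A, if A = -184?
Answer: -9016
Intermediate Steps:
D(c) = c²
D(7)*A = 7²*(-184) = 49*(-184) = -9016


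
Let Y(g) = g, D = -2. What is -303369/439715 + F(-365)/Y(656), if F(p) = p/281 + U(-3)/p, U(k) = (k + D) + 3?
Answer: -4093960225041/5917037209520 ≈ -0.69189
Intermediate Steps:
U(k) = 1 + k (U(k) = (k - 2) + 3 = (-2 + k) + 3 = 1 + k)
F(p) = -2/p + p/281 (F(p) = p/281 + (1 - 3)/p = p*(1/281) - 2/p = p/281 - 2/p = -2/p + p/281)
-303369/439715 + F(-365)/Y(656) = -303369/439715 + (-2/(-365) + (1/281)*(-365))/656 = -303369*1/439715 + (-2*(-1/365) - 365/281)*(1/656) = -303369/439715 + (2/365 - 365/281)*(1/656) = -303369/439715 - 132663/102565*1/656 = -303369/439715 - 132663/67282640 = -4093960225041/5917037209520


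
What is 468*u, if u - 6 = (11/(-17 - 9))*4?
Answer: 2016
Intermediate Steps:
u = 56/13 (u = 6 + (11/(-17 - 9))*4 = 6 + (11/(-26))*4 = 6 + (11*(-1/26))*4 = 6 - 11/26*4 = 6 - 22/13 = 56/13 ≈ 4.3077)
468*u = 468*(56/13) = 2016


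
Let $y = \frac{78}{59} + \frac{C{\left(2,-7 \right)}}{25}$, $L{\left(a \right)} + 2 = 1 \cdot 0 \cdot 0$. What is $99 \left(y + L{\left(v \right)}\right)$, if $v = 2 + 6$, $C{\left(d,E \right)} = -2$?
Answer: $- \frac{110682}{1475} \approx -75.039$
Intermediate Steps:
$v = 8$
$L{\left(a \right)} = -2$ ($L{\left(a \right)} = -2 + 1 \cdot 0 \cdot 0 = -2 + 0 \cdot 0 = -2 + 0 = -2$)
$y = \frac{1832}{1475}$ ($y = \frac{78}{59} - \frac{2}{25} = \frac{1832}{1475} \approx 1.242$)
$99 \left(y + L{\left(v \right)}\right) = 99 \left(\frac{1832}{1475} - 2\right) = 99 \left(- \frac{1118}{1475}\right) = - \frac{110682}{1475}$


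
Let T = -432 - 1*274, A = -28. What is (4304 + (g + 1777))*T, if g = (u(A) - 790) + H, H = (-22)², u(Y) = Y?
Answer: -4057382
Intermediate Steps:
H = 484
T = -706 (T = -432 - 274 = -706)
g = -334 (g = (-28 - 790) + 484 = -818 + 484 = -334)
(4304 + (g + 1777))*T = (4304 + (-334 + 1777))*(-706) = (4304 + 1443)*(-706) = 5747*(-706) = -4057382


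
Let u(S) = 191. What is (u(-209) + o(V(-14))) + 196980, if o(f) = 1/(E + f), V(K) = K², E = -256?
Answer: 11830259/60 ≈ 1.9717e+5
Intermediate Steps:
o(f) = 1/(-256 + f)
(u(-209) + o(V(-14))) + 196980 = (191 + 1/(-256 + (-14)²)) + 196980 = (191 + 1/(-256 + 196)) + 196980 = (191 + 1/(-60)) + 196980 = (191 - 1/60) + 196980 = 11459/60 + 196980 = 11830259/60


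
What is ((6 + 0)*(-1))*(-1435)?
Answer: 8610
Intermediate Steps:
((6 + 0)*(-1))*(-1435) = (6*(-1))*(-1435) = -6*(-1435) = 8610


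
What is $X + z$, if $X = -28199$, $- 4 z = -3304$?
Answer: $-27373$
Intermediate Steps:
$z = 826$ ($z = \left(- \frac{1}{4}\right) \left(-3304\right) = 826$)
$X + z = -28199 + 826 = -27373$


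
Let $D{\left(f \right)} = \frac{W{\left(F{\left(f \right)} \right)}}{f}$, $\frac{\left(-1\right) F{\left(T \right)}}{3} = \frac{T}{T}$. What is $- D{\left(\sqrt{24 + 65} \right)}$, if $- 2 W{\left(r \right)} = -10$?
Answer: $- \frac{5 \sqrt{89}}{89} \approx -0.53$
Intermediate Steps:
$F{\left(T \right)} = -3$ ($F{\left(T \right)} = - 3 \frac{T}{T} = \left(-3\right) 1 = -3$)
$W{\left(r \right)} = 5$ ($W{\left(r \right)} = \left(- \frac{1}{2}\right) \left(-10\right) = 5$)
$D{\left(f \right)} = \frac{5}{f}$
$- D{\left(\sqrt{24 + 65} \right)} = - \frac{5}{\sqrt{24 + 65}} = - \frac{5}{\sqrt{89}} = - 5 \frac{\sqrt{89}}{89} = - \frac{5 \sqrt{89}}{89}$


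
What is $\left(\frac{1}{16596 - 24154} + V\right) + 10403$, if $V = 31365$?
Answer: $\frac{315682543}{7558} \approx 41768.0$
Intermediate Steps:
$\left(\frac{1}{16596 - 24154} + V\right) + 10403 = \left(\frac{1}{16596 - 24154} + 31365\right) + 10403 = \left(\frac{1}{-7558} + 31365\right) + 10403 = \left(- \frac{1}{7558} + 31365\right) + 10403 = \frac{237056669}{7558} + 10403 = \frac{315682543}{7558}$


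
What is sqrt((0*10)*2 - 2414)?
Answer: I*sqrt(2414) ≈ 49.132*I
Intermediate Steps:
sqrt((0*10)*2 - 2414) = sqrt(0*2 - 2414) = sqrt(0 - 2414) = sqrt(-2414) = I*sqrt(2414)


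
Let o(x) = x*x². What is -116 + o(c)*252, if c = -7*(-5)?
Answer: 10804384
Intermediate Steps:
c = 35
o(x) = x³
-116 + o(c)*252 = -116 + 35³*252 = -116 + 42875*252 = -116 + 10804500 = 10804384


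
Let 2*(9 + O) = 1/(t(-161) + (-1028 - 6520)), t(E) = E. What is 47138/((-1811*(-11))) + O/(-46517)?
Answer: 33810095756351/14287323390626 ≈ 2.3664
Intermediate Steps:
O = -138763/15418 (O = -9 + 1/(2*(-161 + (-1028 - 6520))) = -9 + 1/(2*(-161 - 7548)) = -9 + (½)/(-7709) = -9 + (½)*(-1/7709) = -9 - 1/15418 = -138763/15418 ≈ -9.0001)
47138/((-1811*(-11))) + O/(-46517) = 47138/((-1811*(-11))) - 138763/15418/(-46517) = 47138/19921 - 138763/15418*(-1/46517) = 47138*(1/19921) + 138763/717199106 = 47138/19921 + 138763/717199106 = 33810095756351/14287323390626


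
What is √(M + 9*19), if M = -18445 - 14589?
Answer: I*√32863 ≈ 181.28*I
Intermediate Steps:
M = -33034
√(M + 9*19) = √(-33034 + 9*19) = √(-33034 + 171) = √(-32863) = I*√32863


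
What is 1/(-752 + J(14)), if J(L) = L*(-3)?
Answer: -1/794 ≈ -0.0012594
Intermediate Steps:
J(L) = -3*L
1/(-752 + J(14)) = 1/(-752 - 3*14) = 1/(-752 - 42) = 1/(-794) = -1/794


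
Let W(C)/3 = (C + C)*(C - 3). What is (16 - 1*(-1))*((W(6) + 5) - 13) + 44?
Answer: 1744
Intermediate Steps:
W(C) = 6*C*(-3 + C) (W(C) = 3*((C + C)*(C - 3)) = 3*((2*C)*(-3 + C)) = 3*(2*C*(-3 + C)) = 6*C*(-3 + C))
(16 - 1*(-1))*((W(6) + 5) - 13) + 44 = (16 - 1*(-1))*((6*6*(-3 + 6) + 5) - 13) + 44 = (16 + 1)*((6*6*3 + 5) - 13) + 44 = 17*((108 + 5) - 13) + 44 = 17*(113 - 13) + 44 = 17*100 + 44 = 1700 + 44 = 1744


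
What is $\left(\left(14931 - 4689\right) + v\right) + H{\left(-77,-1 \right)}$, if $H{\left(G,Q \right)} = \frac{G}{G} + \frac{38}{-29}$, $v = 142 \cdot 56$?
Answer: $\frac{527617}{29} \approx 18194.0$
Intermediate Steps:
$v = 7952$
$H{\left(G,Q \right)} = - \frac{9}{29}$ ($H{\left(G,Q \right)} = 1 + 38 \left(- \frac{1}{29}\right) = 1 - \frac{38}{29} = - \frac{9}{29}$)
$\left(\left(14931 - 4689\right) + v\right) + H{\left(-77,-1 \right)} = \left(\left(14931 - 4689\right) + 7952\right) - \frac{9}{29} = \left(10242 + 7952\right) - \frac{9}{29} = 18194 - \frac{9}{29} = \frac{527617}{29}$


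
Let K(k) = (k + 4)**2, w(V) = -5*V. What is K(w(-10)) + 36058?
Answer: 38974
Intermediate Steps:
K(k) = (4 + k)**2
K(w(-10)) + 36058 = (4 - 5*(-10))**2 + 36058 = (4 + 50)**2 + 36058 = 54**2 + 36058 = 2916 + 36058 = 38974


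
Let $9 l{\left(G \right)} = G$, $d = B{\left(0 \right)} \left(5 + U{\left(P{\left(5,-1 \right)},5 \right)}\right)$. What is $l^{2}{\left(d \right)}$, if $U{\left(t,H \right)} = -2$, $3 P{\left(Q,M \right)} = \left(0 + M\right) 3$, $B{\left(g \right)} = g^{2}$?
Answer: $0$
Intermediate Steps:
$P{\left(Q,M \right)} = M$ ($P{\left(Q,M \right)} = \frac{\left(0 + M\right) 3}{3} = \frac{M 3}{3} = \frac{3 M}{3} = M$)
$d = 0$ ($d = 0^{2} \left(5 - 2\right) = 0 \cdot 3 = 0$)
$l{\left(G \right)} = \frac{G}{9}$
$l^{2}{\left(d \right)} = \left(\frac{1}{9} \cdot 0\right)^{2} = 0^{2} = 0$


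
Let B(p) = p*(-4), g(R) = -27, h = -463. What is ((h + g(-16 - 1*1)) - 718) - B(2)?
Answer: -1200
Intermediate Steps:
B(p) = -4*p
((h + g(-16 - 1*1)) - 718) - B(2) = ((-463 - 27) - 718) - (-4)*2 = (-490 - 718) - 1*(-8) = -1208 + 8 = -1200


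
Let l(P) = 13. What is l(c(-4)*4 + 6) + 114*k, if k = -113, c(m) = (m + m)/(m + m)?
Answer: -12869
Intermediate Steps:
c(m) = 1 (c(m) = (2*m)/((2*m)) = (2*m)*(1/(2*m)) = 1)
l(c(-4)*4 + 6) + 114*k = 13 + 114*(-113) = 13 - 12882 = -12869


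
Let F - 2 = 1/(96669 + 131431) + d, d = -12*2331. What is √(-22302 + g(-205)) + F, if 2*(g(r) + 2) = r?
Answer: -6379956999/228100 + I*√89626/2 ≈ -27970.0 + 149.69*I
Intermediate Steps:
g(r) = -2 + r/2
d = -27972
F = -6379956999/228100 (F = 2 + (1/(96669 + 131431) - 27972) = 2 + (1/228100 - 27972) = 2 - 6380413199/228100 = -6379956999/228100 ≈ -27970.)
√(-22302 + g(-205)) + F = √(-22302 + (-2 + (½)*(-205))) - 6379956999/228100 = √(-22302 + (-2 - 205/2)) - 6379956999/228100 = √(-22302 - 209/2) - 6379956999/228100 = √(-44813/2) - 6379956999/228100 = I*√89626/2 - 6379956999/228100 = -6379956999/228100 + I*√89626/2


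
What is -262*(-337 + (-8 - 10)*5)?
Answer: 111874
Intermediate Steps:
-262*(-337 + (-8 - 10)*5) = -262*(-337 - 18*5) = -262*(-337 - 90) = -262*(-427) = 111874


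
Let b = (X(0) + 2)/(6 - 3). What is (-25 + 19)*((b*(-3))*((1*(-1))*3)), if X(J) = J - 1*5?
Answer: 54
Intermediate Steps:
X(J) = -5 + J (X(J) = J - 5 = -5 + J)
b = -1 (b = ((-5 + 0) + 2)/(6 - 3) = (-5 + 2)/3 = -3*⅓ = -1)
(-25 + 19)*((b*(-3))*((1*(-1))*3)) = (-25 + 19)*((-1*(-3))*((1*(-1))*3)) = -18*(-1*3) = -18*(-3) = -6*(-9) = 54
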